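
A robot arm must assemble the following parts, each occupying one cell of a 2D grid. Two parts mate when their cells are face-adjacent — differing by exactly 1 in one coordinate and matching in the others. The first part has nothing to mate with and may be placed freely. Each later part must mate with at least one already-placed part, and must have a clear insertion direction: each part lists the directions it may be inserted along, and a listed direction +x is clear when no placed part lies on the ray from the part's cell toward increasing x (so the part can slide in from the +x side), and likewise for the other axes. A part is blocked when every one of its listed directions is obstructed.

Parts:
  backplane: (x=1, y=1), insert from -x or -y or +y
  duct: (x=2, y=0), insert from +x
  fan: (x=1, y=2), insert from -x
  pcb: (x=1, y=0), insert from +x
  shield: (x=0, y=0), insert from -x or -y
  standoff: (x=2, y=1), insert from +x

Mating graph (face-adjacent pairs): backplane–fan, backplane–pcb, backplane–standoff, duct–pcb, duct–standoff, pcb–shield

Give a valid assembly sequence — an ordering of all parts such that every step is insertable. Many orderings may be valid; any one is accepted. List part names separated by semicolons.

1. shield@(0, 0) [-x clear] — {shield}
2. pcb@(1, 0) [+x clear] — {pcb, shield}
3. duct@(2, 0) [+x clear] — {duct, pcb, shield}
4. backplane@(1, 1) [-x clear] — {backplane, duct, pcb, shield}
5. fan@(1, 2) [-x clear] — {backplane, duct, fan, pcb, shield}
6. standoff@(2, 1) [+x clear] — {backplane, duct, fan, pcb, shield, standoff}

shield; pcb; duct; backplane; fan; standoff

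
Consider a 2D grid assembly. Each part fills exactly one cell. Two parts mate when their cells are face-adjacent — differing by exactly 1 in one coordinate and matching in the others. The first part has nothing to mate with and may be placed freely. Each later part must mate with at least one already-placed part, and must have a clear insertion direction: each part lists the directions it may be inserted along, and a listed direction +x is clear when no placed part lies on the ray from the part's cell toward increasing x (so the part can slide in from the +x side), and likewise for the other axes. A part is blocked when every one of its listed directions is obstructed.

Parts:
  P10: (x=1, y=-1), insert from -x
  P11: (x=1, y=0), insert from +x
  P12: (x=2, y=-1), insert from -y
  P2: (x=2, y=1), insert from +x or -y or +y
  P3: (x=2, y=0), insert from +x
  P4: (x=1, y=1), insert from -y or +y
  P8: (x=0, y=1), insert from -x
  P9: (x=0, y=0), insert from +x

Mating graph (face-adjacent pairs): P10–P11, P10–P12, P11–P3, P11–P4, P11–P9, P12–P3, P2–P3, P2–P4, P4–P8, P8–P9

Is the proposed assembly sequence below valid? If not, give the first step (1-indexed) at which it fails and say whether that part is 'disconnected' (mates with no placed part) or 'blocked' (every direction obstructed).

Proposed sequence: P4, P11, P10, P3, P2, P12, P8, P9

1. P4@(1, 1) [-y clear] — {P4}
2. P11@(1, 0) [+x clear] — {P11, P4}
3. P10@(1, -1) [-x clear] — {P10, P11, P4}
4. P3@(2, 0) [+x clear] — {P10, P11, P3, P4}
5. P2@(2, 1) [+x clear] — {P10, P11, P2, P3, P4}
6. P12@(2, -1) [-y clear] — {P10, P11, P12, P2, P3, P4}
7. P8@(0, 1) [-x clear] — {P10, P11, P12, P2, P3, P4, P8}
8. P9@(0, 0) — +x all obstructed ⇒ blocked

Invalid at step 8 (blocked)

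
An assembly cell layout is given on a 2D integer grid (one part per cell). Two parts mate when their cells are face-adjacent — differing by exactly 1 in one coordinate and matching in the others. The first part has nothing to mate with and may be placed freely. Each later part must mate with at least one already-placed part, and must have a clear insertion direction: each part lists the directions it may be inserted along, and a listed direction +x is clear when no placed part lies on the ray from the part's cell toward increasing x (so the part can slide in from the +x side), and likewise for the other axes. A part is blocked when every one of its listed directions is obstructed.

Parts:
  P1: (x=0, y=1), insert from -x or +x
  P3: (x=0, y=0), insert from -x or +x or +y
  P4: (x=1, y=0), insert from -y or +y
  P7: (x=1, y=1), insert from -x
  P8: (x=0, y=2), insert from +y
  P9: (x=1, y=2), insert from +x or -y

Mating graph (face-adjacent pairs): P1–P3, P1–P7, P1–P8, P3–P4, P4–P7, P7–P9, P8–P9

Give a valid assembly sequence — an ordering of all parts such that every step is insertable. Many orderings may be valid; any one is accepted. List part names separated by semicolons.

P8; P9; P7; P4; P3; P1

1. P8@(0, 2) [+y clear] — {P8}
2. P9@(1, 2) [+x clear] — {P8, P9}
3. P7@(1, 1) [-x clear] — {P7, P8, P9}
4. P4@(1, 0) [-y clear] — {P4, P7, P8, P9}
5. P3@(0, 0) [-x clear] — {P3, P4, P7, P8, P9}
6. P1@(0, 1) [-x clear] — {P1, P3, P4, P7, P8, P9}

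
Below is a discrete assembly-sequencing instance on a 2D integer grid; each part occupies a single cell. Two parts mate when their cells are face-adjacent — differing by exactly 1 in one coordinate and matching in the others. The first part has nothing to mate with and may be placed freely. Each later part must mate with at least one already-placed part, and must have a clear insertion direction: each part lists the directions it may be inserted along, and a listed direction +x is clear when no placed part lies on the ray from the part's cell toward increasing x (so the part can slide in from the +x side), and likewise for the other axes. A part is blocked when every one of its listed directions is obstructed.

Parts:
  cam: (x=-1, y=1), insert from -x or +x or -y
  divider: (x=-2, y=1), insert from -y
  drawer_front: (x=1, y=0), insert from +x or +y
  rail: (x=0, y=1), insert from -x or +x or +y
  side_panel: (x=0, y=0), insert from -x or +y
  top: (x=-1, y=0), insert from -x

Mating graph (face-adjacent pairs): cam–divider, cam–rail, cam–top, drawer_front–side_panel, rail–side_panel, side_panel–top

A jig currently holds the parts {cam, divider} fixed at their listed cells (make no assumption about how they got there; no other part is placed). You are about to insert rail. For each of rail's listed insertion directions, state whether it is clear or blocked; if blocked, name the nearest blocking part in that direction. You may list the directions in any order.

+x: clear; +y: clear; -x: blocked by cam

-x: nearest on ray is cam@(-1, 1) ⇒ blocked
+x: ray from rail(0, 1) has no placed part ⇒ clear
+y: ray from rail(0, 1) has no placed part ⇒ clear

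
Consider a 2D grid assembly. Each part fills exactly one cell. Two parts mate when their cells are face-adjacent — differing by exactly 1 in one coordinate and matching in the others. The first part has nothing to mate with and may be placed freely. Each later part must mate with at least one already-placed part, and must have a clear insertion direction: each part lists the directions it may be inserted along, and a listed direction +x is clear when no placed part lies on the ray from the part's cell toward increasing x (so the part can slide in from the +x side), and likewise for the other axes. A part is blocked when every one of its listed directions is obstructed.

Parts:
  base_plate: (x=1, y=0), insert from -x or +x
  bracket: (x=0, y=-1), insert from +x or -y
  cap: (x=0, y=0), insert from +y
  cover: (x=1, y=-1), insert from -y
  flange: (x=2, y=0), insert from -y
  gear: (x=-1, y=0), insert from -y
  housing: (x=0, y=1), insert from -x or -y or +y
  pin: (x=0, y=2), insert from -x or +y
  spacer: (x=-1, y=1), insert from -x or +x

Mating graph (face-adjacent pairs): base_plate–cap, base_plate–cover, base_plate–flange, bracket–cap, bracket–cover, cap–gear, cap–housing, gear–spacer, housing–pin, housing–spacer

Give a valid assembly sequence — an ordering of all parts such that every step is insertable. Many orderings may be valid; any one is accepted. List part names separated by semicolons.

1. cover@(1, -1) [-y clear] — {cover}
2. bracket@(0, -1) [-y clear] — {bracket, cover}
3. cap@(0, 0) [+y clear] — {bracket, cap, cover}
4. gear@(-1, 0) [-y clear] — {bracket, cap, cover, gear}
5. spacer@(-1, 1) [-x clear] — {bracket, cap, cover, gear, spacer}
6. housing@(0, 1) [+y clear] — {bracket, cap, cover, gear, housing, spacer}
7. pin@(0, 2) [-x clear] — {bracket, cap, cover, gear, housing, pin, spacer}
8. base_plate@(1, 0) [+x clear] — {base_plate, bracket, cap, cover, gear, housing, pin, spacer}
9. flange@(2, 0) [-y clear] — {base_plate, bracket, cap, cover, flange, gear, housing, pin, spacer}

cover; bracket; cap; gear; spacer; housing; pin; base_plate; flange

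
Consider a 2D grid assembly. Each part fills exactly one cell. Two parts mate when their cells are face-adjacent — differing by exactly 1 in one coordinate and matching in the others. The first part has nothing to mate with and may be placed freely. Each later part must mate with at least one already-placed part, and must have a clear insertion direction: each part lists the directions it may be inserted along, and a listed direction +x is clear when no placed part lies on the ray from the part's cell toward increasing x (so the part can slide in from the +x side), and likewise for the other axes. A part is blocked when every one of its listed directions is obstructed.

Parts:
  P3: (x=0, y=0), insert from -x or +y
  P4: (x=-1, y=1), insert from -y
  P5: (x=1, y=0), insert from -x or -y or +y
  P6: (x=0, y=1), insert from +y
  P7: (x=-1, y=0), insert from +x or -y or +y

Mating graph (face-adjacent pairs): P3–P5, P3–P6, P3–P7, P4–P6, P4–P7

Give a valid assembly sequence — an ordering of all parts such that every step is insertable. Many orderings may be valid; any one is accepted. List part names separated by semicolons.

P4; P6; P3; P7; P5

1. P4@(-1, 1) [-y clear] — {P4}
2. P6@(0, 1) [+y clear] — {P4, P6}
3. P3@(0, 0) [-x clear] — {P3, P4, P6}
4. P7@(-1, 0) [-y clear] — {P3, P4, P6, P7}
5. P5@(1, 0) [-y clear] — {P3, P4, P5, P6, P7}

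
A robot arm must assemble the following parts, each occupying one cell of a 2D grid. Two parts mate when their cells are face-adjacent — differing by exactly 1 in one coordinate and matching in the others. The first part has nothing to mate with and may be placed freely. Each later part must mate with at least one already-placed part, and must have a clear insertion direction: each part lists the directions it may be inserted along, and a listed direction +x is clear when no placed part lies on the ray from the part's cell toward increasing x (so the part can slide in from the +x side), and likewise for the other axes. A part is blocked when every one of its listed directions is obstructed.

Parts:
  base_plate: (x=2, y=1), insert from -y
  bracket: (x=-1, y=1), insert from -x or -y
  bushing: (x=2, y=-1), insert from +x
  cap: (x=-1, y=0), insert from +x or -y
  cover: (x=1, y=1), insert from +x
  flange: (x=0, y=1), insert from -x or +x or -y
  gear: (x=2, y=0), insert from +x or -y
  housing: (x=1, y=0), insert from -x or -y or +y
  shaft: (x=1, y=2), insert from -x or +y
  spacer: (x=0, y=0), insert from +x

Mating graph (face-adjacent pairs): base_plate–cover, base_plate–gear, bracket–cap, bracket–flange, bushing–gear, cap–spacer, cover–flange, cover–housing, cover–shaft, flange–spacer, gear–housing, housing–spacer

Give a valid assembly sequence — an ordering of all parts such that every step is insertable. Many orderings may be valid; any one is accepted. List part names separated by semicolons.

1. cover@(1, 1) [+x clear] — {cover}
2. flange@(0, 1) [-x clear] — {cover, flange}
3. spacer@(0, 0) [+x clear] — {cover, flange, spacer}
4. cap@(-1, 0) [-y clear] — {cap, cover, flange, spacer}
5. shaft@(1, 2) [-x clear] — {cap, cover, flange, shaft, spacer}
6. base_plate@(2, 1) [-y clear] — {base_plate, cap, cover, flange, shaft, spacer}
7. gear@(2, 0) [+x clear] — {base_plate, cap, cover, flange, gear, shaft, spacer}
8. bushing@(2, -1) [+x clear] — {base_plate, bushing, cap, cover, flange, gear, shaft, spacer}
9. housing@(1, 0) [-y clear] — {base_plate, bushing, cap, cover, flange, gear, housing, shaft, spacer}
10. bracket@(-1, 1) [-x clear] — {base_plate, bracket, bushing, cap, cover, flange, gear, housing, shaft, spacer}

cover; flange; spacer; cap; shaft; base_plate; gear; bushing; housing; bracket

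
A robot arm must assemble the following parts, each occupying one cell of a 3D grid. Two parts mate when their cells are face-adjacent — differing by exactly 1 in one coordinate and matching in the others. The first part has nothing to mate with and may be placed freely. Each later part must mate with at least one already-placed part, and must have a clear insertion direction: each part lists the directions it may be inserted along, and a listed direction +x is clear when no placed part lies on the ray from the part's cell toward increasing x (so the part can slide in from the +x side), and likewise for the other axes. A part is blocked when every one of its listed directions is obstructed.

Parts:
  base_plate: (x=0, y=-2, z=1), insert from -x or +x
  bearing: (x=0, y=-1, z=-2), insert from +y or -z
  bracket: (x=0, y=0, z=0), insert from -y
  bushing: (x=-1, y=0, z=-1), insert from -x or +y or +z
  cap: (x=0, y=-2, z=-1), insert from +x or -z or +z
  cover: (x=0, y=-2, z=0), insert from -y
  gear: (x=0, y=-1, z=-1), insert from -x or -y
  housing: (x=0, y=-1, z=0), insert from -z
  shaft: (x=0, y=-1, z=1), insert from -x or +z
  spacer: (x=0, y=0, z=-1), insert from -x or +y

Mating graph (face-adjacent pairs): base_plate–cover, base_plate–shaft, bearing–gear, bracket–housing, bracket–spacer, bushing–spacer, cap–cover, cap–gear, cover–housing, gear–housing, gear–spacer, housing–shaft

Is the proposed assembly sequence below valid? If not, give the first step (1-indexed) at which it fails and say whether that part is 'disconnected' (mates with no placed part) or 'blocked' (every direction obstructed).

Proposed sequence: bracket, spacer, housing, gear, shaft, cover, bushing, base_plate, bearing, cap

1. bracket@(0, 0, 0) [-y clear] — {bracket}
2. spacer@(0, 0, -1) [-x clear] — {bracket, spacer}
3. housing@(0, -1, 0) [-z clear] — {bracket, housing, spacer}
4. gear@(0, -1, -1) [-x clear] — {bracket, gear, housing, spacer}
5. shaft@(0, -1, 1) [-x clear] — {bracket, gear, housing, shaft, spacer}
6. cover@(0, -2, 0) [-y clear] — {bracket, cover, gear, housing, shaft, spacer}
7. bushing@(-1, 0, -1) [-x clear] — {bracket, bushing, cover, gear, housing, shaft, spacer}
8. base_plate@(0, -2, 1) [-x clear] — {base_plate, bracket, bushing, cover, gear, housing, shaft, spacer}
9. bearing@(0, -1, -2) [+y clear] — {base_plate, bearing, bracket, bushing, cover, gear, housing, shaft, spacer}
10. cap@(0, -2, -1) [+x clear] — {base_plate, bearing, bracket, bushing, cap, cover, gear, housing, shaft, spacer}

Valid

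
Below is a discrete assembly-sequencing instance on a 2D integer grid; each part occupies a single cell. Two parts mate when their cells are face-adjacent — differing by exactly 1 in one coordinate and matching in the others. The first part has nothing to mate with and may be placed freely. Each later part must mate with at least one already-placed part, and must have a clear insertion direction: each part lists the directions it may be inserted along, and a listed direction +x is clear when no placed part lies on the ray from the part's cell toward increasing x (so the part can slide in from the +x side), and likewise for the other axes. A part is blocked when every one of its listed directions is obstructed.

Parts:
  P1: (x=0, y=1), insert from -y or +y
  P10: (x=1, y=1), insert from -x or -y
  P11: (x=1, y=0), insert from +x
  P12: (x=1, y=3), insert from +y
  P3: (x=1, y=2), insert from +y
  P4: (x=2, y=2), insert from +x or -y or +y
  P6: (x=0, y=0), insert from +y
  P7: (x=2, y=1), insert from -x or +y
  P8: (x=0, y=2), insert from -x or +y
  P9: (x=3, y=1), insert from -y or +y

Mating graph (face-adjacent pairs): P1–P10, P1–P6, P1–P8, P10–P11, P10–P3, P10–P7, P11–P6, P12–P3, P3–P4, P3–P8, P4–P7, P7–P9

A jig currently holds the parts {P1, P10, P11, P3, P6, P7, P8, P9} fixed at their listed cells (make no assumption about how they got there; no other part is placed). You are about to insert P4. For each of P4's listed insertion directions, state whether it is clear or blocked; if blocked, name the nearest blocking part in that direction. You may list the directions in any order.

+x: ray from P4(2, 2) has no placed part ⇒ clear
-y: nearest on ray is P7@(2, 1) ⇒ blocked
+y: ray from P4(2, 2) has no placed part ⇒ clear

+x: clear; +y: clear; -y: blocked by P7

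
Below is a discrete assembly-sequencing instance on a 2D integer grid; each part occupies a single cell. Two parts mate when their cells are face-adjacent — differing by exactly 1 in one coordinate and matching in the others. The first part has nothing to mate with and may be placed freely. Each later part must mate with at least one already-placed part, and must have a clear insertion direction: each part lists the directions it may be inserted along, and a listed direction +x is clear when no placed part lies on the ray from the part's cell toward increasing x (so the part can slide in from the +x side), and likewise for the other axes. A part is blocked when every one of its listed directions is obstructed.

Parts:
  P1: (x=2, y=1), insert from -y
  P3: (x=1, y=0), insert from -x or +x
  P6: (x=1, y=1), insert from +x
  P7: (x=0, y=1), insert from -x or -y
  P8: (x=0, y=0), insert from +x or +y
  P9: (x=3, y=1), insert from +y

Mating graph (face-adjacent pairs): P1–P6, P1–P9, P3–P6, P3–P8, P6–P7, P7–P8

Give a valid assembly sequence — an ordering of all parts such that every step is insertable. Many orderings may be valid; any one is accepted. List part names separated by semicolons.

P7; P8; P3; P6; P1; P9

1. P7@(0, 1) [-x clear] — {P7}
2. P8@(0, 0) [+x clear] — {P7, P8}
3. P3@(1, 0) [+x clear] — {P3, P7, P8}
4. P6@(1, 1) [+x clear] — {P3, P6, P7, P8}
5. P1@(2, 1) [-y clear] — {P1, P3, P6, P7, P8}
6. P9@(3, 1) [+y clear] — {P1, P3, P6, P7, P8, P9}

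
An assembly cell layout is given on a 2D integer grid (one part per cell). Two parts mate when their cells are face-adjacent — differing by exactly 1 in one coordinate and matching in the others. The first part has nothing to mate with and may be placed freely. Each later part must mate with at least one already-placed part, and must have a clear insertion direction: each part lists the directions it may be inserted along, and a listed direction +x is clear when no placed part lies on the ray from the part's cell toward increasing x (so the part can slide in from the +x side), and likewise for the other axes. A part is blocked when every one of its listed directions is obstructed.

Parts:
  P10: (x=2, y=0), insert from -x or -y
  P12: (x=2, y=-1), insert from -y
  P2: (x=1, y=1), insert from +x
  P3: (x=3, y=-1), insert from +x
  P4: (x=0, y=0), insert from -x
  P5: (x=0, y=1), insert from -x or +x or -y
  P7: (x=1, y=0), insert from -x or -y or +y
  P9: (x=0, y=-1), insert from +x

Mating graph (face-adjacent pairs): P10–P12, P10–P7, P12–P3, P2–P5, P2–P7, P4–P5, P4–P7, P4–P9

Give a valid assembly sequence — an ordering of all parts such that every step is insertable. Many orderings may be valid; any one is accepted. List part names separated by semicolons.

P4; P5; P2; P9; P7; P10; P12; P3

1. P4@(0, 0) [-x clear] — {P4}
2. P5@(0, 1) [-x clear] — {P4, P5}
3. P2@(1, 1) [+x clear] — {P2, P4, P5}
4. P9@(0, -1) [+x clear] — {P2, P4, P5, P9}
5. P7@(1, 0) [-y clear] — {P2, P4, P5, P7, P9}
6. P10@(2, 0) [-y clear] — {P10, P2, P4, P5, P7, P9}
7. P12@(2, -1) [-y clear] — {P10, P12, P2, P4, P5, P7, P9}
8. P3@(3, -1) [+x clear] — {P10, P12, P2, P3, P4, P5, P7, P9}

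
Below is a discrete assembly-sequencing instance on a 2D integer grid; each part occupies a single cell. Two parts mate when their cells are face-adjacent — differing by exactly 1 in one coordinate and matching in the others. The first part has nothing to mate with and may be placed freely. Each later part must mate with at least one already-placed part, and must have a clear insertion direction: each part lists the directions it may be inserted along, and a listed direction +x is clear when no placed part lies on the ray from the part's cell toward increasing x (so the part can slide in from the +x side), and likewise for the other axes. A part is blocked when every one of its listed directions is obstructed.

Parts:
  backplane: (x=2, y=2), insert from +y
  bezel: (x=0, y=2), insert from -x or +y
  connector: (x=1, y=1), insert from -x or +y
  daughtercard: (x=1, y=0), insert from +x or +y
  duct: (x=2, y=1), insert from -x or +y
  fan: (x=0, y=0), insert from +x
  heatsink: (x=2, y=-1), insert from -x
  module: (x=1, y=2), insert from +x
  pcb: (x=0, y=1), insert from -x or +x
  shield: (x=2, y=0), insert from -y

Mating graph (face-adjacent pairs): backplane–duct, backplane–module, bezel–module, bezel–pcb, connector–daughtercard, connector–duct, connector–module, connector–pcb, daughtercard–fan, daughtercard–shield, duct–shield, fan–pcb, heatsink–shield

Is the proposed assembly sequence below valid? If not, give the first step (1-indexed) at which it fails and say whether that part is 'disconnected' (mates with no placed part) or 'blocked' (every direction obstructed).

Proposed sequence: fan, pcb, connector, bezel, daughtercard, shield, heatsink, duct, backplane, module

1. fan@(0, 0) [+x clear] — {fan}
2. pcb@(0, 1) [-x clear] — {fan, pcb}
3. connector@(1, 1) [+y clear] — {connector, fan, pcb}
4. bezel@(0, 2) [-x clear] — {bezel, connector, fan, pcb}
5. daughtercard@(1, 0) [+x clear] — {bezel, connector, daughtercard, fan, pcb}
6. shield@(2, 0) [-y clear] — {bezel, connector, daughtercard, fan, pcb, shield}
7. heatsink@(2, -1) [-x clear] — {bezel, connector, daughtercard, fan, heatsink, pcb, shield}
8. duct@(2, 1) [+y clear] — {bezel, connector, daughtercard, duct, fan, heatsink, pcb, shield}
9. backplane@(2, 2) [+y clear] — {backplane, bezel, connector, daughtercard, duct, fan, heatsink, pcb, shield}
10. module@(1, 2) — +x all obstructed ⇒ blocked

Invalid at step 10 (blocked)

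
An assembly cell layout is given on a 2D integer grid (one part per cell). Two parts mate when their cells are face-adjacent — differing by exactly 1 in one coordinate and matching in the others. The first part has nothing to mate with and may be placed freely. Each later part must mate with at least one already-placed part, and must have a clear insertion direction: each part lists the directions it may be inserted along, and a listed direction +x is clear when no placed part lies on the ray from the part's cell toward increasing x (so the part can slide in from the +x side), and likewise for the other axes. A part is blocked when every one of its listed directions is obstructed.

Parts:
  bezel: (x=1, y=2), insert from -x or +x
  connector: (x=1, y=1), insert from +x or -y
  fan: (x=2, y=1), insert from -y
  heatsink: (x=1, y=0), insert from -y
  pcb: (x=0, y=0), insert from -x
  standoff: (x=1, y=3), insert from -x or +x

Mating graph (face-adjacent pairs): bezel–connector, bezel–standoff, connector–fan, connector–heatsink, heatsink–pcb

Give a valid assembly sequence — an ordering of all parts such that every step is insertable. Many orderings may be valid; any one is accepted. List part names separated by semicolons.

1. connector@(1, 1) [+x clear] — {connector}
2. heatsink@(1, 0) [-y clear] — {connector, heatsink}
3. fan@(2, 1) [-y clear] — {connector, fan, heatsink}
4. bezel@(1, 2) [-x clear] — {bezel, connector, fan, heatsink}
5. standoff@(1, 3) [-x clear] — {bezel, connector, fan, heatsink, standoff}
6. pcb@(0, 0) [-x clear] — {bezel, connector, fan, heatsink, pcb, standoff}

connector; heatsink; fan; bezel; standoff; pcb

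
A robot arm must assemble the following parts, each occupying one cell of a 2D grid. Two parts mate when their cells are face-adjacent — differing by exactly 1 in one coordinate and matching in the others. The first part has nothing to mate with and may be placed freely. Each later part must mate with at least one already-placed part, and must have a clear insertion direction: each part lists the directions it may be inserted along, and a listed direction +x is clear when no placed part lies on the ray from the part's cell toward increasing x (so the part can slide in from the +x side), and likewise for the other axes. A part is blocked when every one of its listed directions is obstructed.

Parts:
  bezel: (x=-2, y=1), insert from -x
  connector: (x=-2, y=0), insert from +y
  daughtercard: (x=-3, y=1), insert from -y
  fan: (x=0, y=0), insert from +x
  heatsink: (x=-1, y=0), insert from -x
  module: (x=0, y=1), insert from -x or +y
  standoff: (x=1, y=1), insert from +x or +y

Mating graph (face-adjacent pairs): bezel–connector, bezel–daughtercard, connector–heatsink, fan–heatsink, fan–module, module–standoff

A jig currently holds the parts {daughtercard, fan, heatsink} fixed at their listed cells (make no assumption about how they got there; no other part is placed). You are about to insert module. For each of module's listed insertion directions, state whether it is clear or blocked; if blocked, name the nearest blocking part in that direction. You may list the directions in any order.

-x: nearest on ray is daughtercard@(-3, 1) ⇒ blocked
+y: ray from module(0, 1) has no placed part ⇒ clear

+y: clear; -x: blocked by daughtercard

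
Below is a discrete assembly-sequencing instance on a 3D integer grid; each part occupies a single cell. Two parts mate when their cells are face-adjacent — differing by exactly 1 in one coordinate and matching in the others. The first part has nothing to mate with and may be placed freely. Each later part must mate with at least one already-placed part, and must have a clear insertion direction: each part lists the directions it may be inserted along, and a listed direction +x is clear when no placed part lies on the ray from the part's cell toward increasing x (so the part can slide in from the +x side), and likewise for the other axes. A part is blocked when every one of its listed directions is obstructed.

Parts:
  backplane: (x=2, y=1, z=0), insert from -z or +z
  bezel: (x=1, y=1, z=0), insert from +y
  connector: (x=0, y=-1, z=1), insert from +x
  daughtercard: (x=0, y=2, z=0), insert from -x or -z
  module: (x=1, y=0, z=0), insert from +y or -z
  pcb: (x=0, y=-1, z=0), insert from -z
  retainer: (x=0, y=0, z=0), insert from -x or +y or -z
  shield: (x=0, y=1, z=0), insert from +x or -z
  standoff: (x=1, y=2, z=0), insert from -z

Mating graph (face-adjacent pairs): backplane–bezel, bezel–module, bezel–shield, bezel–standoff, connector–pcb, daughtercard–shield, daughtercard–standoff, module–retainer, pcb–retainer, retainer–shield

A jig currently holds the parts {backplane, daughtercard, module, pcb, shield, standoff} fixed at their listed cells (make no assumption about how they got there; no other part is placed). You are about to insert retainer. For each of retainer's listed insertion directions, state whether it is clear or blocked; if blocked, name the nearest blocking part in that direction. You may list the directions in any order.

-x: ray from retainer(0, 0, 0) has no placed part ⇒ clear
+y: nearest on ray is shield@(0, 1, 0) ⇒ blocked
-z: ray from retainer(0, 0, 0) has no placed part ⇒ clear

+y: blocked by shield; -x: clear; -z: clear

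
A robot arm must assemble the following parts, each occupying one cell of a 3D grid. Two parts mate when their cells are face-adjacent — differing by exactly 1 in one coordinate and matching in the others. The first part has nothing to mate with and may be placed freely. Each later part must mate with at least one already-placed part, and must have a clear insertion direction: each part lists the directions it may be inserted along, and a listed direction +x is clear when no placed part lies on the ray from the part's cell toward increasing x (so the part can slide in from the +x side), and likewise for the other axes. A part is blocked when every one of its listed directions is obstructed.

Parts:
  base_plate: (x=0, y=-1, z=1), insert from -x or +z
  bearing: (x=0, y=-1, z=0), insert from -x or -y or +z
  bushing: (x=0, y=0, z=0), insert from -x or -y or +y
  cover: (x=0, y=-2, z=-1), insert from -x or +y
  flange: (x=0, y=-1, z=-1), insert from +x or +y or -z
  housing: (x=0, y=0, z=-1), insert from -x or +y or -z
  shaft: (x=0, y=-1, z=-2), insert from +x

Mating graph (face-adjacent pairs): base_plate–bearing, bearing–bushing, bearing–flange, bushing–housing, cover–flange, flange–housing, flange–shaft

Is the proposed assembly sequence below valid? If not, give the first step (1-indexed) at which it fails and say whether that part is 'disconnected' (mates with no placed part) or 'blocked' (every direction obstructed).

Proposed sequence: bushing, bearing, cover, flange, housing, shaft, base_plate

Invalid at step 3 (disconnected)

1. bushing@(0, 0, 0) [-x clear] — {bushing}
2. bearing@(0, -1, 0) [-x clear] — {bearing, bushing}
3. cover@(0, -2, -1) — no placed neighbour ⇒ disconnected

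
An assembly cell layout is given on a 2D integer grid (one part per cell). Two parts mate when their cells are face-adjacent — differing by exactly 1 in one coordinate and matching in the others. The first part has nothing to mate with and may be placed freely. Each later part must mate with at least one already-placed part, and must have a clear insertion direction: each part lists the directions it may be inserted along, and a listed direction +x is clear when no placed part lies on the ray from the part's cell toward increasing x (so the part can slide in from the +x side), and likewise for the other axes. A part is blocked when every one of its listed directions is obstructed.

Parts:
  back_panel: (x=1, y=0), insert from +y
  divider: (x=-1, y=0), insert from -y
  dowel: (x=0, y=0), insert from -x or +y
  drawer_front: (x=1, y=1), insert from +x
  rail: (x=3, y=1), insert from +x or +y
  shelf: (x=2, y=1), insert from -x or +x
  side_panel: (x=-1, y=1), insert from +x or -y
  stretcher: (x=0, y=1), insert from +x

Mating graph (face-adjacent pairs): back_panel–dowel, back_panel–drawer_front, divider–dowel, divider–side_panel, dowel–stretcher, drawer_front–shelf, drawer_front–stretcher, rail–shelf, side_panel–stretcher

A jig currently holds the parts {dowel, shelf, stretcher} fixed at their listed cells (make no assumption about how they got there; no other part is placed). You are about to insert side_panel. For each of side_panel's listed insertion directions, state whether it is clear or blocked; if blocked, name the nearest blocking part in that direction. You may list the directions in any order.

+x: blocked by stretcher; -y: clear

+x: nearest on ray is stretcher@(0, 1) ⇒ blocked
-y: ray from side_panel(-1, 1) has no placed part ⇒ clear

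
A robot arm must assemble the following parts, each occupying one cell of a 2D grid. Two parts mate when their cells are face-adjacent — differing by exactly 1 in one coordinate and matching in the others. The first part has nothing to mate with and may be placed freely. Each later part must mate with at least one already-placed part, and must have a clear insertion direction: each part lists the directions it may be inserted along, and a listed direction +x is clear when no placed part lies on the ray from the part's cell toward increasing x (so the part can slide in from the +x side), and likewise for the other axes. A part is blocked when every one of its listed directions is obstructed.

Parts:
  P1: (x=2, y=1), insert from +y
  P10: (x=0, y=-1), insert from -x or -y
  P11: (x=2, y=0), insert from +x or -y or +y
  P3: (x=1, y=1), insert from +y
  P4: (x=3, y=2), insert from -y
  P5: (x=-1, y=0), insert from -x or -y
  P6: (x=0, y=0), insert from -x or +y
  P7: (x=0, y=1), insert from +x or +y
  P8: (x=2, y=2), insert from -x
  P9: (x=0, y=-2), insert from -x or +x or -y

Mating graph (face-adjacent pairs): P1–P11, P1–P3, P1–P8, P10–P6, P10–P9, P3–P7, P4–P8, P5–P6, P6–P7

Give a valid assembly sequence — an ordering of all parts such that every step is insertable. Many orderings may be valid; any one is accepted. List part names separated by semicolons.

1. P11@(2, 0) [+x clear] — {P11}
2. P1@(2, 1) [+y clear] — {P1, P11}
3. P8@(2, 2) [-x clear] — {P1, P11, P8}
4. P4@(3, 2) [-y clear] — {P1, P11, P4, P8}
5. P3@(1, 1) [+y clear] — {P1, P11, P3, P4, P8}
6. P7@(0, 1) [+y clear] — {P1, P11, P3, P4, P7, P8}
7. P6@(0, 0) [-x clear] — {P1, P11, P3, P4, P6, P7, P8}
8. P10@(0, -1) [-x clear] — {P1, P10, P11, P3, P4, P6, P7, P8}
9. P9@(0, -2) [-x clear] — {P1, P10, P11, P3, P4, P6, P7, P8, P9}
10. P5@(-1, 0) [-x clear] — {P1, P10, P11, P3, P4, P5, P6, P7, P8, P9}

P11; P1; P8; P4; P3; P7; P6; P10; P9; P5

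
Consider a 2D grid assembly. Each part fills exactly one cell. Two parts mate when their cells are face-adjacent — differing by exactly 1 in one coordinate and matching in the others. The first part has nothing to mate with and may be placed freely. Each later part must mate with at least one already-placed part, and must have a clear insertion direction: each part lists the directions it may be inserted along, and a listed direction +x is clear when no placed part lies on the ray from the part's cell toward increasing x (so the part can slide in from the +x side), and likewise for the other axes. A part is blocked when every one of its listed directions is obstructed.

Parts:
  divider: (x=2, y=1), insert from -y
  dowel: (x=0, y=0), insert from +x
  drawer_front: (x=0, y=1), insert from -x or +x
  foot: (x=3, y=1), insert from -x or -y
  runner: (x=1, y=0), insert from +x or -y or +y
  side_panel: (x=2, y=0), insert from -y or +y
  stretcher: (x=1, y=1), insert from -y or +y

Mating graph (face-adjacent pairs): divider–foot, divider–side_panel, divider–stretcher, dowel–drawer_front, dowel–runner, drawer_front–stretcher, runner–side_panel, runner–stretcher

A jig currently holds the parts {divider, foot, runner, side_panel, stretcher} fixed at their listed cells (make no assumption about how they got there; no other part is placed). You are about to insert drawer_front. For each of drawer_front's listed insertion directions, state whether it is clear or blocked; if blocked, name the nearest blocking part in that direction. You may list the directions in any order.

+x: blocked by stretcher; -x: clear

-x: ray from drawer_front(0, 1) has no placed part ⇒ clear
+x: nearest on ray is stretcher@(1, 1) ⇒ blocked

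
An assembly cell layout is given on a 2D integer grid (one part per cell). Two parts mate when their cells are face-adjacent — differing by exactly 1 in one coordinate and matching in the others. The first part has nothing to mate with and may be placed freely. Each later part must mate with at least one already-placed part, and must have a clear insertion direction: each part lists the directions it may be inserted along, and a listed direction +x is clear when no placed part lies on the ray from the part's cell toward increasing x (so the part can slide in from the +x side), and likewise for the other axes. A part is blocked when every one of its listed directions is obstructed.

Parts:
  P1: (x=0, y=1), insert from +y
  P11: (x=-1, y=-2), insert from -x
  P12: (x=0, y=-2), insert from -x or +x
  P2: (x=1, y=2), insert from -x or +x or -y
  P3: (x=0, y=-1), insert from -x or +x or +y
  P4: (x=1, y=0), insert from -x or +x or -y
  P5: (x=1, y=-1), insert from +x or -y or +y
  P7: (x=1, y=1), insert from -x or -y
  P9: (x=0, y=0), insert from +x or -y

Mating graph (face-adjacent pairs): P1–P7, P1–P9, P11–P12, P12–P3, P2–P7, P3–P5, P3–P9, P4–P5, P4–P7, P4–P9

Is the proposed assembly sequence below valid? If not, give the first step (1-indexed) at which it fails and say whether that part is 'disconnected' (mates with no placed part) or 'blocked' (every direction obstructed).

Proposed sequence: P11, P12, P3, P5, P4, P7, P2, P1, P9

1. P11@(-1, -2) [-x clear] — {P11}
2. P12@(0, -2) [+x clear] — {P11, P12}
3. P3@(0, -1) [-x clear] — {P11, P12, P3}
4. P5@(1, -1) [+x clear] — {P11, P12, P3, P5}
5. P4@(1, 0) [-x clear] — {P11, P12, P3, P4, P5}
6. P7@(1, 1) [-x clear] — {P11, P12, P3, P4, P5, P7}
7. P2@(1, 2) [-x clear] — {P11, P12, P2, P3, P4, P5, P7}
8. P1@(0, 1) [+y clear] — {P1, P11, P12, P2, P3, P4, P5, P7}
9. P9@(0, 0) — +x/-y all obstructed ⇒ blocked

Invalid at step 9 (blocked)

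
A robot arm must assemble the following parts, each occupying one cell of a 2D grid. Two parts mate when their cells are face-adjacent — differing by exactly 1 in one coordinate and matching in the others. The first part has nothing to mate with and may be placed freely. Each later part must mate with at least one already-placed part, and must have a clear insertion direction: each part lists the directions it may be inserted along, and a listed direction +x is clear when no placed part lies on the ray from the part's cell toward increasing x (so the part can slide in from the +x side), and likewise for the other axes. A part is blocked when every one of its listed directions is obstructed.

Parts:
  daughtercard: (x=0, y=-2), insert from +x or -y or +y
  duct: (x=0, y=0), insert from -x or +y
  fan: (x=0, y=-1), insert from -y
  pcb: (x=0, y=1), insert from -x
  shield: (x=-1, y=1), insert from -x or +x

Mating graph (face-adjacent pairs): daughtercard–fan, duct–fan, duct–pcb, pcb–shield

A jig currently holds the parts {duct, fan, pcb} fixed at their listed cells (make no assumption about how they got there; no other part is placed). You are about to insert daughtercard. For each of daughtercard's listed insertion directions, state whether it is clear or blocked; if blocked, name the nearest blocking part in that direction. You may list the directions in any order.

+x: ray from daughtercard(0, -2) has no placed part ⇒ clear
-y: ray from daughtercard(0, -2) has no placed part ⇒ clear
+y: nearest on ray is fan@(0, -1) ⇒ blocked

+x: clear; +y: blocked by fan; -y: clear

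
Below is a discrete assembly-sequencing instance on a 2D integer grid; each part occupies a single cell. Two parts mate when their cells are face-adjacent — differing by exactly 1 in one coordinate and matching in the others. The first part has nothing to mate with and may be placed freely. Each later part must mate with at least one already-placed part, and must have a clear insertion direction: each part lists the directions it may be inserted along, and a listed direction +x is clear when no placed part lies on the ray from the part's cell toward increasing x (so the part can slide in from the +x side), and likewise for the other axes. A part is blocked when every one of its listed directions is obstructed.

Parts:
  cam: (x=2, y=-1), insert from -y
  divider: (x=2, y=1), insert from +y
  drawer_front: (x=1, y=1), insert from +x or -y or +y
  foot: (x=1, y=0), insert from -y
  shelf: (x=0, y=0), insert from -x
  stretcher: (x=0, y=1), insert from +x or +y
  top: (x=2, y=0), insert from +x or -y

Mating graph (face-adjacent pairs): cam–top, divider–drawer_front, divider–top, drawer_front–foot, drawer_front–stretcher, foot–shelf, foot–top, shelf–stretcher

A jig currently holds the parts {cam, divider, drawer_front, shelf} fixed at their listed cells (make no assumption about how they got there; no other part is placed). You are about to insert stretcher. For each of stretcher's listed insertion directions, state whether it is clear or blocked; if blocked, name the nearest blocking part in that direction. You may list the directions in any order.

+x: nearest on ray is drawer_front@(1, 1) ⇒ blocked
+y: ray from stretcher(0, 1) has no placed part ⇒ clear

+x: blocked by drawer_front; +y: clear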